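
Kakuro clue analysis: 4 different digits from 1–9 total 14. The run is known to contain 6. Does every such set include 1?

Yes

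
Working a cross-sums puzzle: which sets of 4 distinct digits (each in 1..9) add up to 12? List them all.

{1,2,3,6}; {1,2,4,5}

4 distinct digits from 1–9 sum between 10 and 30.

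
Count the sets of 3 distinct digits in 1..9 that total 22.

3 distinct digits from 1–9 sum between 6 and 24.
Enumerating: {5,8,9}, {6,7,9}.

2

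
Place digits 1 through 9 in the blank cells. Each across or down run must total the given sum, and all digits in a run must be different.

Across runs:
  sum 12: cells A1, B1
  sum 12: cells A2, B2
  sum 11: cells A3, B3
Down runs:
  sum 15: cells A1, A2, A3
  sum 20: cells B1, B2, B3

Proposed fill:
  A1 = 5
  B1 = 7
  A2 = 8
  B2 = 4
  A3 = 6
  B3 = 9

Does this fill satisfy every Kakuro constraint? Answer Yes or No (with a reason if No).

No — the down run A1–A3 sums to 19, not 15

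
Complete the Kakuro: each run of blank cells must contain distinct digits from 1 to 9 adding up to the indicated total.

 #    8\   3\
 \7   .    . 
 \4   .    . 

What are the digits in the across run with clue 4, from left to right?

3 1

4 in 2 cells must be {1,3}; 3 in 2 cells must be {1,2}.
The 4 across and the 3 down share only 1, so R2C2 = 1.
R1C2 = 3 − 1 = 2 completes the 3 down.
R2C1 = 4 − 1 = 3 completes the 4 across.
R1C1 = 7 − 2 = 5 completes the 7 across.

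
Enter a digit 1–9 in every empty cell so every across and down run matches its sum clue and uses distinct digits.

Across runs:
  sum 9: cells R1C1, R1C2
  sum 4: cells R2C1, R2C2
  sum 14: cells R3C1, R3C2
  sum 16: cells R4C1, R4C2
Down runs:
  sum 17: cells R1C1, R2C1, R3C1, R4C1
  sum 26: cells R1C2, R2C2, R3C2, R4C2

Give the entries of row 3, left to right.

4 in 2 cells must be {1,3}; 16 in 2 cells must be {7,9}.
Only 3 fits R2C2 under both its across sum 4 and down sum 26.
Given what's placed, R4C2 must be 9 to fit the 16 across and 26 down.
R2C1 = 4 − 3 = 1 completes the 4 across.
R4C1 = 16 − 9 = 7 completes the 16 across.
No cell is forced outright now. R1C2 can only be 6 or 8 (the digits allowed by both its 9 across and its 26 down). If R1C2 = 8: then R1C1 would have to be in {1} for the 9 across but in {3,4,5,6} for the 17 down — contradiction. So R1C2 = 6.
R1C1 = 9 − 6 = 3 completes the 9 across.
R3C1 = 17 − 11 = 6 completes the 17 down.
R3C2 = 14 − 6 = 8 completes the 14 across.

6 8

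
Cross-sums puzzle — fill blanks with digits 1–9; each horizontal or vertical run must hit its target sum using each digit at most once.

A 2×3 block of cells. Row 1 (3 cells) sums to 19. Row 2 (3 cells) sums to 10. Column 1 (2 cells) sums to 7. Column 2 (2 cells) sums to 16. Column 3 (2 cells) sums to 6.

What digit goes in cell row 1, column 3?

16 in 2 cells must be {7,9}.
The 10 across and the 16 down share only 7, so (2,2) = 7.
(1,2) = 16 − 7 = 9 completes the 16 down.
Nothing is forced directly, so branch on (1,3), whose candidates are 2 or 4. If (1,3) = 2: then (1,1) would have to be in {8} for the 19 across but in {1,2,3,4,5,6} for the 7 down — contradiction. So (1,3) = 4.
(1,1) = 19 − 13 = 6 completes the 19 across.
(2,1) = 7 − 6 = 1 completes the 7 down.
(2,3) = 10 − 8 = 2 completes the 10 across.

4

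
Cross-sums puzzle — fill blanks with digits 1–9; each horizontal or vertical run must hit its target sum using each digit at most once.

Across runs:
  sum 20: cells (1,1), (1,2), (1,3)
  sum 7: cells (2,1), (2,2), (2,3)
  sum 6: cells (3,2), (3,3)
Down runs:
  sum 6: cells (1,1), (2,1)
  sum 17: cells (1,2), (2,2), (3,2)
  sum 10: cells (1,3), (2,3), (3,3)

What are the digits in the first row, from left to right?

5 8 7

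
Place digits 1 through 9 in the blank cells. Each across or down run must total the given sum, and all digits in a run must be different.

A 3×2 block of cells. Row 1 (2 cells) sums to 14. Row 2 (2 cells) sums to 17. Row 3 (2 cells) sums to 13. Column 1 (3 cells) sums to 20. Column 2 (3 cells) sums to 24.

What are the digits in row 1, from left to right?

5 9

17 in 2 cells must be {8,9}; 24 in 3 cells must be {7,8,9}.
Nothing is forced directly, so branch on (1,2), whose candidates are 8 or 9. If (1,2) = 8: that forces (1,1) = 6, (2,1) = 9, after which (2,2) would have to be in {8} for the 17 across but in {7,9} for the 24 down — contradiction. So (1,2) = 9.
(1,1) = 14 − 9 = 5 completes the 14 across.
Given what's placed, (2,2) must be 8 to fit the 17 across and 24 down.
(3,2) = 24 − 17 = 7 completes the 24 down.
(2,1) = 17 − 8 = 9 completes the 17 across.
(3,1) = 13 − 7 = 6 completes the 13 across.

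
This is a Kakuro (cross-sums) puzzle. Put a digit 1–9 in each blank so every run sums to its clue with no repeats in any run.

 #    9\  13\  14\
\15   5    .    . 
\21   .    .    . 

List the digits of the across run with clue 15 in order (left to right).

R2C1 = 9 − 5 = 4 completes the 9 down.
Nothing is forced directly, so branch on R2C2, whose candidates are 8 or 9. If R2C2 = 8: then R1C2 would have to be in {1,2,3,4,6,7,8,9} for the 15 across but in {5} for the 13 down — contradiction. So R2C2 = 9.
R1C2 = 13 − 9 = 4 completes the 13 down.
R1C3 = 15 − 9 = 6 completes the 15 across.
R2C3 = 21 − 13 = 8 completes the 21 across.

5 4 6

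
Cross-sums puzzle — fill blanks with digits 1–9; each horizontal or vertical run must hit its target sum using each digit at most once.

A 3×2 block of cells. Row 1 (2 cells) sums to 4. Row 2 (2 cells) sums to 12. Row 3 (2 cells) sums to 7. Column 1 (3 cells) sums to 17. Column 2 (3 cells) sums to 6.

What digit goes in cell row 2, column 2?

4 in 2 cells must be {1,3}; 6 in 3 cells must be {1,2,3}.
The 12 across and the 6 down share only 3, so (2,2) = 3.
Given what's placed, (1,2) must be 1 to fit the 4 across and 6 down.
(2,1) = 12 − 3 = 9 completes the 12 across.
(3,2) = 6 − 4 = 2 completes the 6 down.
(1,1) = 4 − 1 = 3 completes the 4 across.
(3,1) = 7 − 2 = 5 completes the 7 across.

3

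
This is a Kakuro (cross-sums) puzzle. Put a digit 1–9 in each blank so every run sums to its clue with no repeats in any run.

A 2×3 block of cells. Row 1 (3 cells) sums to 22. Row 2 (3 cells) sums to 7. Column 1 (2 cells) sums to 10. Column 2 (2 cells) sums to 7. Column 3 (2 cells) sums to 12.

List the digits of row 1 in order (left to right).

7 in 3 cells must be {1,2,4}.
The 7 across and the 12 down share only 4, so (2,3) = 4.
(1,3) = 12 − 4 = 8 completes the 12 down.
Given what's placed, (1,1) must be 9 to fit the 22 across and 10 down.
(1,2) = 22 − 17 = 5 completes the 22 across.
(2,1) = 10 − 9 = 1 completes the 10 down.
(2,2) = 7 − 5 = 2 completes the 7 across.

9 5 8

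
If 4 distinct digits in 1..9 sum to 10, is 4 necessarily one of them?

The only way to make 10 from 4 distinct digits is {1,2,3,4}, which contains 4.

Yes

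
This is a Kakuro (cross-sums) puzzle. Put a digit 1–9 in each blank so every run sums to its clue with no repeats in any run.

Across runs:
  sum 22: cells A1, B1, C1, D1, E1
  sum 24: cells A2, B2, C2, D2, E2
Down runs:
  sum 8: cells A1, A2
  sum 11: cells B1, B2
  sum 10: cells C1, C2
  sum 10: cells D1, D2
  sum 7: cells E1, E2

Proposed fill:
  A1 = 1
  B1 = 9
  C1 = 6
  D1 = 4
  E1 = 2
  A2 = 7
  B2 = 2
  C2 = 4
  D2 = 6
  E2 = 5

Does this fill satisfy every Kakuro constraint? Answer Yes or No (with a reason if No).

Yes

Across: 1+9+6+4+2=22; 7+2+4+6+5=24. Down: 1+7=8; 9+2=11; 6+4=10; 4+6=10; 2+5=7. No digit repeats within any run.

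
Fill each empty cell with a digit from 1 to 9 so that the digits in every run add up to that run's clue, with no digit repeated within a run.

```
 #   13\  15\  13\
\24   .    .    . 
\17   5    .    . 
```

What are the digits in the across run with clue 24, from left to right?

8 7 9

24 in 3 cells must be {7,8,9}.
R1C1 = 13 − 5 = 8 completes the 13 down.
Nothing is forced directly, so branch on R2C2, whose candidates are 8 or 9. If R2C2 = 9: then R1C2 would have to be in {7,9} for the 24 across but in {6} for the 15 down — contradiction. So R2C2 = 8.
R1C2 = 15 − 8 = 7 completes the 15 down.
R1C3 = 24 − 15 = 9 completes the 24 across.
R2C3 = 17 − 13 = 4 completes the 17 across.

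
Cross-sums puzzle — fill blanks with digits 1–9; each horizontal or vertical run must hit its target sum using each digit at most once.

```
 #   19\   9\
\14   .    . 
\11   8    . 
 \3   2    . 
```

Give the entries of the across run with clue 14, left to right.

3 in 2 cells must be {1,2}.
R1C1 = 19 − 10 = 9 completes the 19 down.
R1C2 = 14 − 9 = 5 completes the 14 across.
R2C2 = 11 − 8 = 3 completes the 11 across.
R3C2 = 3 − 2 = 1 completes the 3 across.

9 5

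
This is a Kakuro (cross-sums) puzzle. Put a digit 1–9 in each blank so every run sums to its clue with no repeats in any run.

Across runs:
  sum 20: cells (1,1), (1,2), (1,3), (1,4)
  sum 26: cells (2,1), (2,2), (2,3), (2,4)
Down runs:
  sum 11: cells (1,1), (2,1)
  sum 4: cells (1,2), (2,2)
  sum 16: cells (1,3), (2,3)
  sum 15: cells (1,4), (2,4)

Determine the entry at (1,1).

3

4 in 2 cells must be {1,3}; 16 in 2 cells must be {7,9}.
Only 3 fits (2,2) under both its across sum 26 and down sum 4.
Given what's placed, (2,3) must be 9 to fit the 26 across and 16 down.
(1,2) = 4 − 3 = 1 completes the 4 down.
(1,3) = 16 − 9 = 7 completes the 16 down.
No cell is forced outright now. (2,1) can only be 6 or 8 (the digits allowed by both its 26 across and its 11 down). If (2,1) = 6: then (1,1) would have to be in {3,4,8,9} for the 20 across but in {5} for the 11 down — contradiction. So (2,1) = 8.
(1,1) = 11 − 8 = 3 completes the 11 down.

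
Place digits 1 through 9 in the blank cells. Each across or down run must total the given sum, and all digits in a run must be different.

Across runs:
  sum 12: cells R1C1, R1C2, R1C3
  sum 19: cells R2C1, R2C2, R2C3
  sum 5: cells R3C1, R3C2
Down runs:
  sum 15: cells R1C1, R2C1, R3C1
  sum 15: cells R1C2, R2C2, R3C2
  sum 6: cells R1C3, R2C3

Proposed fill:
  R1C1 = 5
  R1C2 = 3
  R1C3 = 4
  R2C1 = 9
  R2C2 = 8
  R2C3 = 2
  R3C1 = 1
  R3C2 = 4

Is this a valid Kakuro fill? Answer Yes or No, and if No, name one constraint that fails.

Across: 5+3+4=12; 9+8+2=19; 1+4=5. Down: 5+9+1=15; 3+8+4=15; 4+2=6. No digit repeats within any run.

Yes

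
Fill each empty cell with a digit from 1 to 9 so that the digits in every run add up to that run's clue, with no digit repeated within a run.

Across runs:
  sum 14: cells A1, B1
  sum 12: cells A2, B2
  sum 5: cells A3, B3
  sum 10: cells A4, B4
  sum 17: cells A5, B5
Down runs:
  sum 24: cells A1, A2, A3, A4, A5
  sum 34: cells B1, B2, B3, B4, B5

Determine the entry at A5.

17 in 2 cells must be {8,9}; 34 in 5 cells must be {4,6,7,8,9}.
Only 4 fits B3 under both its across sum 5 and down sum 34.
A3 = 5 − 4 = 1 completes the 5 across.
Nothing is forced directly, so branch on B1, whose candidates are 6 or 8 or 9. If B1 = 6: that forces A1 = 8, A5 = 9, B5 = 8, A2 = 4, after which B2 would have to be in {8} for the 12 across but in {7,9} for the 34 down — contradiction. If B1 = 9: that forces A1 = 5, B5 = 8, B2 = 7, B4 = 6, A5 = 9, after which A2 would have to be in {5} for the 12 across but in {2,3,6,7} for the 24 down — contradiction. So B1 = 8.
A1 = 14 − 8 = 6 completes the 14 across.
B5 = 9: the only remaining digit allowed by both the 17 across and the 34 down.
Given what's placed, B2 must be 7 to fit the 12 across and 34 down.
B4 = 34 − 28 = 6 completes the 34 down.
A5 = 17 − 9 = 8 completes the 17 across.

8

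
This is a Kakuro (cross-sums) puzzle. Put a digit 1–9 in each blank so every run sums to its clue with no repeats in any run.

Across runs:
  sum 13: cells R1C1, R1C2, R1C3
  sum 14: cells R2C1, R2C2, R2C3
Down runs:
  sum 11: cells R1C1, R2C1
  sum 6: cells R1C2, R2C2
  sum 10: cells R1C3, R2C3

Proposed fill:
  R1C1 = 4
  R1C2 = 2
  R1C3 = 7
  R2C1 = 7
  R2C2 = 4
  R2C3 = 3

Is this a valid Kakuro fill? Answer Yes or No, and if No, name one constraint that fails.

Across: 4+2+7=13; 7+4+3=14. Down: 4+7=11; 2+4=6; 7+3=10. No digit repeats within any run.

Yes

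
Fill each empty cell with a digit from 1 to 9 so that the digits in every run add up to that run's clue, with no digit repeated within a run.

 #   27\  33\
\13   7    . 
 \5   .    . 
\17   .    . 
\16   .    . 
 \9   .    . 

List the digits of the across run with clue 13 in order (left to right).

7, 6

17 in 2 cells must be {8,9}; 16 in 2 cells must be {7,9}.
R1C2 = 13 − 7 = 6 completes the 13 across.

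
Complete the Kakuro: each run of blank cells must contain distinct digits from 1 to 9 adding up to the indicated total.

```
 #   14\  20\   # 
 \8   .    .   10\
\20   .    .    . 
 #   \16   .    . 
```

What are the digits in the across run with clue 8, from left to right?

16 in 2 cells must be {7,9}.
Nothing is forced directly, so branch on R1C1, whose candidates are 5 or 6. If R1C1 = 6: then R1C2 would have to be in {2} for the 8 across but in {3,4,5,6,7,8,9} for the 20 down — contradiction. So R1C1 = 5.
R1C2 = 8 − 5 = 3 completes the 8 across.
R2C1 = 14 − 5 = 9 completes the 14 down.
R2C2 = 8: the only remaining digit allowed by both the 20 across and the 20 down.
R2C3 = 20 − 17 = 3 completes the 20 across.
R3C2 = 20 − 11 = 9 completes the 20 down.
R3C3 = 16 − 9 = 7 completes the 16 across.

5 3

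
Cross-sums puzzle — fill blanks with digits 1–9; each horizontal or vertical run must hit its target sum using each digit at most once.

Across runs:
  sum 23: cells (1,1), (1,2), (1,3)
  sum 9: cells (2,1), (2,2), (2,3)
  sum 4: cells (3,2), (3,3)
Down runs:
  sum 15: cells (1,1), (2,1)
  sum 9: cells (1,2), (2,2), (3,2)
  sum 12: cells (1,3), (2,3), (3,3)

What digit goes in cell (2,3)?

23 in 3 cells must be {6,8,9}; 4 in 2 cells must be {1,3}.
Only 6 fits (1,2) under both its across sum 23 and down sum 9.
The 9 across and the 15 down share only 6, so (2,1) = 6.
(3,2) = 1: the only remaining digit allowed by both the 4 across and the 9 down.
(3,3) = 4 − 1 = 3 completes the 4 across.
(1,1) = 15 − 6 = 9 completes the 15 down.
(1,3) = 23 − 15 = 8 completes the 23 across.
(2,2) = 9 − 7 = 2 completes the 9 down.
(2,3) = 9 − 8 = 1 completes the 9 across.

1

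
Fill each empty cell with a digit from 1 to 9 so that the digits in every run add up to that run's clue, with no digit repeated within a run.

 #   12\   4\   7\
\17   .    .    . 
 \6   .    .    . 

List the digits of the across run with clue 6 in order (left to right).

6 in 3 cells must be {1,2,3}; 4 in 2 cells must be {1,3}.
The 6 across and the 12 down share only 3, so R2C1 = 3.
Given what's placed, R2C2 must be 1 to fit the 6 across and 4 down.
R2C3 = 6 − 4 = 2 completes the 6 across.
R1C1 = 12 − 3 = 9 completes the 12 down.
R1C2 = 4 − 1 = 3 completes the 4 down.
R1C3 = 17 − 12 = 5 completes the 17 across.

3, 1, 2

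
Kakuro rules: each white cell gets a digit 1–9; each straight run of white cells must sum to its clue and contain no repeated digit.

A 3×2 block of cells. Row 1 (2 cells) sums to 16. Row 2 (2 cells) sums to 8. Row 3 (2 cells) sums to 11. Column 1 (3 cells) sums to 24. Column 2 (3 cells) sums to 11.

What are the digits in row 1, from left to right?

16 in 2 cells must be {7,9}; 24 in 3 cells must be {7,8,9}.
The 16 across and the 11 down share only 7, so (1,2) = 7.
The 8 across and the 24 down share only 7, so (2,1) = 7.
(2,2) = 8 − 7 = 1 completes the 8 across.
(3,2) = 11 − 8 = 3 completes the 11 down.
(1,1) = 16 − 7 = 9 completes the 16 across.
(3,1) = 11 − 3 = 8 completes the 11 across.

9 7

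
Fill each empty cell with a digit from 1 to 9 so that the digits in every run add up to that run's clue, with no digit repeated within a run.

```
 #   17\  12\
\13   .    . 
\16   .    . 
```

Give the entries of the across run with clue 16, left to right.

9 7

16 in 2 cells must be {7,9}; 17 in 2 cells must be {8,9}.
The 16 across and the 17 down share only 9, so R2C1 = 9.
R2C2 = 16 − 9 = 7 completes the 16 across.
R1C1 = 17 − 9 = 8 completes the 17 down.
R1C2 = 13 − 8 = 5 completes the 13 across.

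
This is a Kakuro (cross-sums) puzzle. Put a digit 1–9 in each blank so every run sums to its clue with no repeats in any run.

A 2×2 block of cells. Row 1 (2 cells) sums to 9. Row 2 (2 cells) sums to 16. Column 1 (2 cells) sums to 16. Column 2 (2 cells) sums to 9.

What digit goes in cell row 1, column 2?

2

16 in 2 cells must be {7,9}.
The 9 across and the 16 down share only 7, so (1,1) = 7.
(1,2) = 9 − 7 = 2 completes the 9 across.
(2,1) = 16 − 7 = 9 completes the 16 down.
(2,2) = 16 − 9 = 7 completes the 16 across.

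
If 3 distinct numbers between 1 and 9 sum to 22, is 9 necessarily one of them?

Every partition of 22 into 3 distinct digits includes 9: {5,8,9}, {6,7,9}.

Yes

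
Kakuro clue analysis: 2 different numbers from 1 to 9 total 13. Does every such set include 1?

No

Counterexample: {4,9} sums to 13 without using 1.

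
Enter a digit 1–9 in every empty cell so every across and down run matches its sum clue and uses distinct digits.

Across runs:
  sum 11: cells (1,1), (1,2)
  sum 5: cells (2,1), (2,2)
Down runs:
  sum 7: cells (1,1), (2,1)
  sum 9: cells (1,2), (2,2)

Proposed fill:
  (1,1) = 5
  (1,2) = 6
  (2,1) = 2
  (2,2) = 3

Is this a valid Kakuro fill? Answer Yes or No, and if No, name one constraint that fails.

Yes

Across: 5+6=11; 2+3=5. Down: 5+2=7; 6+3=9. No digit repeats within any run.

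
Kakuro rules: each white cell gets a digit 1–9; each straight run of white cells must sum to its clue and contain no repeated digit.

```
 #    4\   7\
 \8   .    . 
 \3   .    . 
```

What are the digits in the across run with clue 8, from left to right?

3 in 2 cells must be {1,2}; 4 in 2 cells must be {1,3}.
The 3 across and the 4 down share only 1, so R2C1 = 1.
R2C2 = 3 − 1 = 2 completes the 3 across.
R1C1 = 4 − 1 = 3 completes the 4 down.
R1C2 = 8 − 3 = 5 completes the 8 across.

3 5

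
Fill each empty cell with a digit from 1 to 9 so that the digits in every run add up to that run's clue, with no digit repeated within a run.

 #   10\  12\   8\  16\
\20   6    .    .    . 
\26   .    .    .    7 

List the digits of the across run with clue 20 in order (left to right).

6, 3, 2, 9

16 in 2 cells must be {7,9}.
R1C4 = 16 − 7 = 9 completes the 16 down.
R2C1 = 10 − 6 = 4 completes the 10 down.
R2C2 = 9: the only remaining digit allowed by both the 26 across and the 12 down.
R2C3 = 26 − 20 = 6 completes the 26 across.
R1C2 = 12 − 9 = 3 completes the 12 down.
R1C3 = 20 − 18 = 2 completes the 20 across.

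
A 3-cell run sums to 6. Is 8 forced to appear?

No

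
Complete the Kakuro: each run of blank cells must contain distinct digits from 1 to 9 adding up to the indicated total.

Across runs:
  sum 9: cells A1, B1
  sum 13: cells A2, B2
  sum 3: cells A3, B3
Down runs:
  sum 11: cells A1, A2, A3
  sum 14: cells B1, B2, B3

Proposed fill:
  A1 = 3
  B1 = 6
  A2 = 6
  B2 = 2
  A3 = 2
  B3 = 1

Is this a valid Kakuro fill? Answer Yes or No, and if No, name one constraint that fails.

No — the across run A2–B2 sums to 8, not 13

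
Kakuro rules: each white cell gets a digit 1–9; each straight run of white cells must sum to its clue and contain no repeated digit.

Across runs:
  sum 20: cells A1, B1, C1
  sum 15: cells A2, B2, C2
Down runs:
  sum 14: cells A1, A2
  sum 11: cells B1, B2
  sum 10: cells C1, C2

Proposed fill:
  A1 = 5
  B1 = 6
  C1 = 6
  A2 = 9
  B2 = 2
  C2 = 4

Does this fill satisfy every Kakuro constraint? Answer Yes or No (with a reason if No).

No — the down run B1–B2 sums to 8, not 11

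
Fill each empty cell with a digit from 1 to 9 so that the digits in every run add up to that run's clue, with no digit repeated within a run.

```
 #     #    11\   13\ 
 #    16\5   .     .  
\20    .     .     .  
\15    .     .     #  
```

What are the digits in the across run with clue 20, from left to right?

16 in 2 cells must be {7,9}.
The 5 across and the 13 down share only 4, so R1C3 = 4.
R2C3 = 13 − 4 = 9 completes the 13 down.
R1C2 = 5 − 4 = 1 completes the 5 across.
R2C1 = 7: the only remaining digit allowed by both the 20 across and the 16 down.
R2C2 = 20 − 16 = 4 completes the 20 across.
R3C1 = 16 − 7 = 9 completes the 16 down.
R3C2 = 15 − 9 = 6 completes the 15 across.

7, 4, 9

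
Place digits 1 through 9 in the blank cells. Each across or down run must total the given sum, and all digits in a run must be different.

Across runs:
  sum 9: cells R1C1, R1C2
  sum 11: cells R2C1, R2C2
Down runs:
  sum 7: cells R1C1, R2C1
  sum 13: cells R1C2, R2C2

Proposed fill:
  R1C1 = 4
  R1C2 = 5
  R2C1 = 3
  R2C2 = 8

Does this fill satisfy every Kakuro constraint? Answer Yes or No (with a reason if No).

Yes

Across: 4+5=9; 3+8=11. Down: 4+3=7; 5+8=13. No digit repeats within any run.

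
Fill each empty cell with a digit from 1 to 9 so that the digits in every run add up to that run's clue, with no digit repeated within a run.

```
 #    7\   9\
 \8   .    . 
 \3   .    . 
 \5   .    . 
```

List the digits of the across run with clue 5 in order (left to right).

3 in 2 cells must be {1,2}; 7 in 3 cells must be {1,2,4}.
Nothing is forced directly, so branch on R1C1, whose candidates are 1 or 2. If R1C1 = 1: then R1C2 would have to be in {7} for the 8 across but in {1,2,3,4,5,6} for the 9 down — contradiction. So R1C1 = 2.
R1C2 = 8 − 2 = 6 completes the 8 across.
Given what's placed, R2C1 must be 1 to fit the 3 across and 7 down.
R2C2 = 3 − 1 = 2 completes the 3 across.
R3C1 = 7 − 3 = 4 completes the 7 down.
R3C2 = 5 − 4 = 1 completes the 5 across.

4, 1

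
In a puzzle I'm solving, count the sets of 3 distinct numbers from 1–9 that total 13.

3 distinct digits from 1–9 sum between 6 and 24.

7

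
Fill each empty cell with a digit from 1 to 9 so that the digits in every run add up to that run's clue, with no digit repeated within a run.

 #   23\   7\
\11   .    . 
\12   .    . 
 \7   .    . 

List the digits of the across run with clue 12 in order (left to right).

8 4

23 in 3 cells must be {6,8,9}; 7 in 3 cells must be {1,2,4}.
The 12 across and the 7 down share only 4, so R2C2 = 4.
The 7 across and the 23 down share only 6, so R3C1 = 6.
R3C2 = 7 − 6 = 1 completes the 7 across.
R1C2 = 7 − 5 = 2 completes the 7 down.
R2C1 = 12 − 4 = 8 completes the 12 across.
R1C1 = 11 − 2 = 9 completes the 11 across.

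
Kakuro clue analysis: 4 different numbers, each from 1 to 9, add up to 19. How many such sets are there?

4 distinct digits from 1–9 sum between 10 and 30.

11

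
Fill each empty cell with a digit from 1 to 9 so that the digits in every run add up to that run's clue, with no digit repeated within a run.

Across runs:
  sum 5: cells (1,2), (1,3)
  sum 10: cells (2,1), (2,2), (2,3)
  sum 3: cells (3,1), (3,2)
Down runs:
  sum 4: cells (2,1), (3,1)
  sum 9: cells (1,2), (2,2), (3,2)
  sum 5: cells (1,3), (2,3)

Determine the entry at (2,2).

3 in 2 cells must be {1,2}; 4 in 2 cells must be {1,3}.
The 3 across and the 4 down share only 1, so (3,1) = 1.
(3,2) = 3 − 1 = 2 completes the 3 across.
(2,1) = 4 − 1 = 3 completes the 4 down.
No cell is forced outright now. (2,2) can only be 1 or 6 (the digits allowed by both its 10 across and its 9 down). If (2,2) = 1: then (1,2) would have to be in {1,2,3,4} for the 5 across but in {6} for the 9 down — contradiction. So (2,2) = 6.
(1,2) = 9 − 8 = 1 completes the 9 down.
(1,3) = 5 − 1 = 4 completes the 5 across.
(2,3) = 10 − 9 = 1 completes the 10 across.

6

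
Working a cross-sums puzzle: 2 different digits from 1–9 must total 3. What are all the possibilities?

2 distinct digits from 1–9 sum between 3 and 17.
Only one set works: {1,2}.

{1,2}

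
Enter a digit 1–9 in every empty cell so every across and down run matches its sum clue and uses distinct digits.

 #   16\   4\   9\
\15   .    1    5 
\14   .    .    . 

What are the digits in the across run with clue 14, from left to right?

16 in 2 cells must be {7,9}; 4 in 2 cells must be {1,3}.
R1C1 = 15 − 6 = 9 completes the 15 across.
R2C1 = 16 − 9 = 7 completes the 16 down.
R2C2 = 4 − 1 = 3 completes the 4 down.
R2C3 = 14 − 10 = 4 completes the 14 across.

7 3 4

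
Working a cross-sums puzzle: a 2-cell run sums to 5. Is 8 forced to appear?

No

Counterexample: {1,4} sums to 5 without using 8.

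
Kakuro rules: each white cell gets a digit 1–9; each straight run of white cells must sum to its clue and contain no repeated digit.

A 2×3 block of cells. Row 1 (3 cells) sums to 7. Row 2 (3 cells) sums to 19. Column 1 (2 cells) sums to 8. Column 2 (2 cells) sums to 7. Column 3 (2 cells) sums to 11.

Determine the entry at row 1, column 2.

7 in 3 cells must be {1,2,4}.
Nothing is forced directly, so branch on (1,1), whose candidates are 1 or 2. If (1,1) = 2: that forces (1,3) = 4, (2,1) = 6, after which (2,3) would have to be in {4,5,8,9} for the 19 across but in {7} for the 11 down — contradiction. So (1,1) = 1.
(2,1) = 8 − 1 = 7 completes the 8 down.
Nothing is forced directly, so branch on (2,2), whose candidates are 3 or 4. If (2,2) = 4: then (1,2) would have to be in {2,4} for the 7 across but in {3} for the 7 down — contradiction. So (2,2) = 3.
(1,2) = 7 − 3 = 4 completes the 7 down.
(1,3) = 7 − 5 = 2 completes the 7 across.
(2,3) = 19 − 10 = 9 completes the 19 across.

4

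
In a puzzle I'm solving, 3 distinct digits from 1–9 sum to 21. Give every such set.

3 distinct digits from 1–9 sum between 6 and 24.

{4,8,9}; {5,7,9}; {6,7,8}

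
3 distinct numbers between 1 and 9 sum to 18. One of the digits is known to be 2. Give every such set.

3 distinct digits from 1–9 sum between 6 and 24.
Keeping only sets containing 2.
Only one set works: {2,7,9}.

{2,7,9}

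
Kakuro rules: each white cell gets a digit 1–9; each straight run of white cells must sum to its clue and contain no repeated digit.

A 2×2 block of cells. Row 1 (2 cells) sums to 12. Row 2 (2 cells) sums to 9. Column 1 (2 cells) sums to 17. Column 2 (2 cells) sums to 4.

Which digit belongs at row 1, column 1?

9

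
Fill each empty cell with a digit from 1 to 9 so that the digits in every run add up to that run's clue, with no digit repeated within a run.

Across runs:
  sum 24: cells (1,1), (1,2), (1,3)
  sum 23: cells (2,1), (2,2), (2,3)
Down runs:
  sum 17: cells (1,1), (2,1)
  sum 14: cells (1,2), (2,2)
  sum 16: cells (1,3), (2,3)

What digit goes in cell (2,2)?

24 in 3 cells must be {7,8,9}; 23 in 3 cells must be {6,8,9}; 17 in 2 cells must be {8,9}.
The 23 across and the 16 down share only 9, so (2,3) = 9.
(1,3) = 16 − 9 = 7 completes the 16 down.
Given what's placed, (2,1) must be 8 to fit the 23 across and 17 down.
(2,2) = 23 − 17 = 6 completes the 23 across.
(1,1) = 17 − 8 = 9 completes the 17 down.
(1,2) = 24 − 16 = 8 completes the 24 across.

6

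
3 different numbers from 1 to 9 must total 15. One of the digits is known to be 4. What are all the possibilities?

{2,4,9}; {3,4,8}; {4,5,6}

3 distinct digits from 1–9 sum between 6 and 24.
Keeping only sets containing 4.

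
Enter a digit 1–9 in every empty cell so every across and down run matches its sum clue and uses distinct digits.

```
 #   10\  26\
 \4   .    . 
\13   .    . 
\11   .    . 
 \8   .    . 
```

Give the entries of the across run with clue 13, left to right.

4, 9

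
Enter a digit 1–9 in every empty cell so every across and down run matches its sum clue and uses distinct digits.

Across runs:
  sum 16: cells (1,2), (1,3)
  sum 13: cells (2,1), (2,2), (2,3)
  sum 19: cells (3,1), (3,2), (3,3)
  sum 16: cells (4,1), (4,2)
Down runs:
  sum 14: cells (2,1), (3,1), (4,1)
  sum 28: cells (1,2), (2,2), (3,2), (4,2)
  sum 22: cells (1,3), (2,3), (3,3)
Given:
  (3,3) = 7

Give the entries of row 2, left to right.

16 in 2 cells must be {7,9}.
Given what's placed, (1,3) must be 9 to fit the 16 across and 22 down.
(2,3) = 22 − 16 = 6 completes the 22 down.
(1,2) = 16 − 9 = 7 completes the 16 across.
Given what's placed, (2,2) must be 4 to fit the 13 across and 28 down.
Given what's placed, (4,2) must be 9 to fit the 16 across and 28 down.
(2,1) = 13 − 10 = 3 completes the 13 across.

3, 4, 6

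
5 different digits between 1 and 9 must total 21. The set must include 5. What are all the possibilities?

{1,2,4,5,9}; {1,2,5,6,7}; {1,3,4,5,8}; {2,3,4,5,7}

5 distinct digits from 1–9 sum between 15 and 35.
Keeping only sets containing 5.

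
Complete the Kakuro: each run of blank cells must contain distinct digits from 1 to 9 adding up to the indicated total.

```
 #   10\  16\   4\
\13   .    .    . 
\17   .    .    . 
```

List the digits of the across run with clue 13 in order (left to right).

16 in 2 cells must be {7,9}; 4 in 2 cells must be {1,3}.
Nothing is forced directly, so branch on R1C2, whose candidates are 7 or 9. If R1C2 = 7: that forces R1C3 = 1, R2C2 = 9, R2C3 = 3, after which R1C1 would have to be in {5} for the 13 across but in {1,2,3,4,6,7,8,9} for the 10 down — contradiction. So R1C2 = 9.
R2C2 = 16 − 9 = 7 completes the 16 down.
Given what's placed, R2C3 must be 1 to fit the 17 across and 4 down.
R1C3 = 4 − 1 = 3 completes the 4 down.
R2C1 = 17 − 8 = 9 completes the 17 across.
R1C1 = 13 − 12 = 1 completes the 13 across.

1 9 3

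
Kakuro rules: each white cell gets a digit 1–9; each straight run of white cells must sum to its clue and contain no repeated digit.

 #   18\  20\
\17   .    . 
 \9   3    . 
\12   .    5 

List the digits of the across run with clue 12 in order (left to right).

7 5

17 in 2 cells must be {8,9}.
R2C2 = 9 − 3 = 6 completes the 9 across.
R3C1 = 12 − 5 = 7 completes the 12 across.
R1C1 = 18 − 10 = 8 completes the 18 down.
R1C2 = 17 − 8 = 9 completes the 17 across.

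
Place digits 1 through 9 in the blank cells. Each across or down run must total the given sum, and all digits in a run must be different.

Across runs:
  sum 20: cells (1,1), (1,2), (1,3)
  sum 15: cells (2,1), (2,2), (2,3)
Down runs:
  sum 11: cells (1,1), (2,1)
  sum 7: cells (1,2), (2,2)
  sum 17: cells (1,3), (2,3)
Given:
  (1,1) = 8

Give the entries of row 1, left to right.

17 in 2 cells must be {8,9}.
(1,3) = 9: the only remaining digit allowed by both the 20 across and the 17 down.
(2,1) = 11 − 8 = 3 completes the 11 down.
(2,3) = 17 − 9 = 8 completes the 17 down.
(1,2) = 20 − 17 = 3 completes the 20 across.
(2,2) = 15 − 11 = 4 completes the 15 across.

8 3 9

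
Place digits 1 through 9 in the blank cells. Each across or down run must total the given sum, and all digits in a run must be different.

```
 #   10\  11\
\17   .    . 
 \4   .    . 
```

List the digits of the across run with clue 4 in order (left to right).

17 in 2 cells must be {8,9}; 4 in 2 cells must be {1,3}.
The 4 across and the 11 down share only 3, so R2C2 = 3.
R1C2 = 11 − 3 = 8 completes the 11 down.
R2C1 = 4 − 3 = 1 completes the 4 across.
R1C1 = 17 − 8 = 9 completes the 17 across.

1, 3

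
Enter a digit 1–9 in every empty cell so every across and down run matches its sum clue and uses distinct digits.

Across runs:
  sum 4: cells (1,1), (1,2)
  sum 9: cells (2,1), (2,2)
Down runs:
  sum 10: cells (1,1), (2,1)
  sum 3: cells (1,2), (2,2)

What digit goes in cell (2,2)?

2

4 in 2 cells must be {1,3}; 3 in 2 cells must be {1,2}.
The 4 across and the 3 down share only 1, so (1,2) = 1.
(2,2) = 3 − 1 = 2 completes the 3 down.
(1,1) = 4 − 1 = 3 completes the 4 across.
(2,1) = 9 − 2 = 7 completes the 9 across.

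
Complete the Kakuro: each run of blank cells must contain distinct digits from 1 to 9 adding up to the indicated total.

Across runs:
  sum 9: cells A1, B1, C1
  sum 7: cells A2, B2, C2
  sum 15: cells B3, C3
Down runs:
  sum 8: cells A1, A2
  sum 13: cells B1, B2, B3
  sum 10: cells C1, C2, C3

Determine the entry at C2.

1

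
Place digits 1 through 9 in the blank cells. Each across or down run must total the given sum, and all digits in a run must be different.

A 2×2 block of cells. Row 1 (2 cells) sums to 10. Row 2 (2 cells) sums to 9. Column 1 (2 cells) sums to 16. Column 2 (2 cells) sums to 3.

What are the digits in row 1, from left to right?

16 in 2 cells must be {7,9}; 3 in 2 cells must be {1,2}.
The 9 across and the 16 down share only 7, so (2,1) = 7.
(2,2) = 9 − 7 = 2 completes the 9 across.
(1,1) = 16 − 7 = 9 completes the 16 down.
(1,2) = 10 − 9 = 1 completes the 10 across.

9 1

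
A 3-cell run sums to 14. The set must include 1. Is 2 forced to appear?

No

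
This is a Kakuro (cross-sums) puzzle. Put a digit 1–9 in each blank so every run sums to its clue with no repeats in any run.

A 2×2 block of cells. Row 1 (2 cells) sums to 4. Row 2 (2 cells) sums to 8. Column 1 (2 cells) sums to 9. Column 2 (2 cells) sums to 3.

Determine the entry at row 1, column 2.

4 in 2 cells must be {1,3}; 3 in 2 cells must be {1,2}.
The 4 across and the 3 down share only 1, so (1,2) = 1.
(2,2) = 3 − 1 = 2 completes the 3 down.
(1,1) = 4 − 1 = 3 completes the 4 across.
(2,1) = 8 − 2 = 6 completes the 8 across.

1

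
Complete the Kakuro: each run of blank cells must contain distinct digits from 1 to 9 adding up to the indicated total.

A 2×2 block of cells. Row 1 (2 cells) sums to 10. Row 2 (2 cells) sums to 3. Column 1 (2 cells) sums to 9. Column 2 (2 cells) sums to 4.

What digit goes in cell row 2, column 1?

2

3 in 2 cells must be {1,2}; 4 in 2 cells must be {1,3}.
The 3 across and the 4 down share only 1, so (2,2) = 1.
(1,2) = 4 − 1 = 3 completes the 4 down.
(2,1) = 3 − 1 = 2 completes the 3 across.
(1,1) = 10 − 3 = 7 completes the 10 across.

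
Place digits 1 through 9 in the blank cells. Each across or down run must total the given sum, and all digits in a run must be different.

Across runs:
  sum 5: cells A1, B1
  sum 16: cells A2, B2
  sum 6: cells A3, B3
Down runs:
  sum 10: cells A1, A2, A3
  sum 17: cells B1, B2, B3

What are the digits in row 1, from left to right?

2 3

16 in 2 cells must be {7,9}.
The 16 across and the 10 down share only 7, so A2 = 7.
B2 = 16 − 7 = 9 completes the 16 across.
Nothing is forced directly, so branch on A1, whose candidates are 1 or 2. If A1 = 1: then B1 would have to be in {4} for the 5 across but in {1,2,3,5,6,7} for the 17 down — contradiction. So A1 = 2.
B1 = 5 − 2 = 3 completes the 5 across.
A3 = 10 − 9 = 1 completes the 10 down.
B3 = 6 − 1 = 5 completes the 6 across.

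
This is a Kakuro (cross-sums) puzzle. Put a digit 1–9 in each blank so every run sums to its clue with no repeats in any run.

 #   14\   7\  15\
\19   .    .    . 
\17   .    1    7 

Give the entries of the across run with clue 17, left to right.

R1C2 = 7 − 1 = 6 completes the 7 down.
R1C3 = 15 − 7 = 8 completes the 15 down.
R2C1 = 17 − 8 = 9 completes the 17 across.
R1C1 = 19 − 14 = 5 completes the 19 across.

9, 1, 7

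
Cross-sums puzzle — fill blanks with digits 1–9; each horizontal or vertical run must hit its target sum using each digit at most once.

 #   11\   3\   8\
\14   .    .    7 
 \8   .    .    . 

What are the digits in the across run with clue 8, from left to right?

5, 2, 1

3 in 2 cells must be {1,2}.
R2C3 = 8 − 7 = 1 completes the 8 down.
Given what's placed, R2C2 must be 2 to fit the 8 across and 3 down.
R1C2 = 3 − 2 = 1 completes the 3 down.
R2C1 = 8 − 3 = 5 completes the 8 across.
R1C1 = 14 − 8 = 6 completes the 14 across.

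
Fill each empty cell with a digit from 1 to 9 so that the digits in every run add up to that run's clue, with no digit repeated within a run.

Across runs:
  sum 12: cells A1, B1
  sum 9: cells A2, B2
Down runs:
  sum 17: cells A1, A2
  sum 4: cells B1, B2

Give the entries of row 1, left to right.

9 3

17 in 2 cells must be {8,9}; 4 in 2 cells must be {1,3}.
The 12 across and the 4 down share only 3, so B1 = 3.
The 9 across and the 17 down share only 8, so A2 = 8.
B2 = 9 − 8 = 1 completes the 9 across.
A1 = 12 − 3 = 9 completes the 12 across.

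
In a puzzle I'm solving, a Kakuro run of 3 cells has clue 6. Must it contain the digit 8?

The only way to make 6 from 3 distinct digits is {1,2,3}, which does not contain 8.

No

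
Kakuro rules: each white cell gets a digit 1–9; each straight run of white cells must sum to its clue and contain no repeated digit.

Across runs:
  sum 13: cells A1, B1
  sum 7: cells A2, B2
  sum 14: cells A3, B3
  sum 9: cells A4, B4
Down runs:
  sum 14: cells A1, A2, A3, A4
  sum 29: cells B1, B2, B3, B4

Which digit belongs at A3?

29 in 4 cells must be {5,7,8,9}.
Only 5 fits B2 under both its across sum 7 and down sum 29.
A2 = 7 − 5 = 2 completes the 7 across.
Nothing is forced directly, so branch on B4, whose candidates are 7 or 8. If B4 = 7: then A4 would have to be in {2} for the 9 across but in {1,3,4,5,6,7,8} for the 14 down — contradiction. So B4 = 8.
B3 = 9: the only remaining digit allowed by both the 14 across and the 29 down.
A4 = 9 − 8 = 1 completes the 9 across.
B1 = 29 − 22 = 7 completes the 29 down.
A3 = 14 − 9 = 5 completes the 14 across.

5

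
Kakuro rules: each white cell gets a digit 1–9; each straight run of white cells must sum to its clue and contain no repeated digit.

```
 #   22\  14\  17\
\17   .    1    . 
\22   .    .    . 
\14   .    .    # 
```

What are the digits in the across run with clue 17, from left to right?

7, 1, 9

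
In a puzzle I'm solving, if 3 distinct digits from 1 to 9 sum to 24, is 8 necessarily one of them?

The only way to make 24 from 3 distinct digits is {7,8,9}, which contains 8.

Yes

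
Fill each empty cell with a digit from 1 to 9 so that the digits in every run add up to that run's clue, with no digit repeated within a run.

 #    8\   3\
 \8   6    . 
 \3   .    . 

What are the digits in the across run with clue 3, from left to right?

3 in 2 cells must be {1,2}.
R1C2 = 8 − 6 = 2 completes the 8 across.
R2C1 = 8 − 6 = 2 completes the 8 down.
R2C2 = 3 − 2 = 1 completes the 3 across.

2, 1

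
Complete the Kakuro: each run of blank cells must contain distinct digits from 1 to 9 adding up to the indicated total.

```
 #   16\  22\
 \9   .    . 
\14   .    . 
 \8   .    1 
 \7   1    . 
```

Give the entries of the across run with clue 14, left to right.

R3C1 = 8 − 1 = 7 completes the 8 across.
R4C2 = 7 − 1 = 6 completes the 7 across.
R2C2 = 8: the only remaining digit allowed by both the 14 across and the 22 down.
R1C2 = 22 − 15 = 7 completes the 22 down.
R2C1 = 14 − 8 = 6 completes the 14 across.
R1C1 = 9 − 7 = 2 completes the 9 across.

6 8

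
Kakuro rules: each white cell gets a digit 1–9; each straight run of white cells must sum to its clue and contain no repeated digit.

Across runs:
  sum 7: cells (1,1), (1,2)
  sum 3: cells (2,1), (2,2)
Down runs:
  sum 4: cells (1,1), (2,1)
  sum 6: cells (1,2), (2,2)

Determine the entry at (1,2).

3 in 2 cells must be {1,2}; 4 in 2 cells must be {1,3}.
The 3 across and the 4 down share only 1, so (2,1) = 1.
(2,2) = 3 − 1 = 2 completes the 3 across.
(1,1) = 4 − 1 = 3 completes the 4 down.
(1,2) = 7 − 3 = 4 completes the 7 across.

4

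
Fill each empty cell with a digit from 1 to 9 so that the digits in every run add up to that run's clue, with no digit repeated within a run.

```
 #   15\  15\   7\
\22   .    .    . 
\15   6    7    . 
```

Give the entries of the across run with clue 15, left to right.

6 7 2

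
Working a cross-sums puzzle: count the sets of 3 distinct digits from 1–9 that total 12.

3 distinct digits from 1–9 sum between 6 and 24.

7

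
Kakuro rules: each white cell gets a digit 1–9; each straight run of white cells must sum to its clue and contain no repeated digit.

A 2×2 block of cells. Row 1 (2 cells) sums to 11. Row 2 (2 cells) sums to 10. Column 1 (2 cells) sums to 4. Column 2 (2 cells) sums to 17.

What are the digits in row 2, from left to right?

4 in 2 cells must be {1,3}; 17 in 2 cells must be {8,9}.
The 11 across and the 4 down share only 3, so (1,1) = 3.
(1,2) = 11 − 3 = 8 completes the 11 across.
(2,1) = 4 − 3 = 1 completes the 4 down.
(2,2) = 10 − 1 = 9 completes the 10 across.

1 9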